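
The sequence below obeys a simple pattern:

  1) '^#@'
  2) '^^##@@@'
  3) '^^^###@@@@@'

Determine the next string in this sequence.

^^^^####@@@@@@@

Reading off run lengths: ^ runs 1, 2, 3; # runs 1, 2, 3; @ runs 1, 3, 5 — each is linear in n (n = 1, 2, …).
At n = 4 the blocks have lengths 4, 4, 7.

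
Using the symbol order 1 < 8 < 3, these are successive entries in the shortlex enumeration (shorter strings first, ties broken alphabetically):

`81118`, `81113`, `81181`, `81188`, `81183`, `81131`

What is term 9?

Stepping forward 3 times from 81131: 81131 → 81138 → 81133, then the target.

81811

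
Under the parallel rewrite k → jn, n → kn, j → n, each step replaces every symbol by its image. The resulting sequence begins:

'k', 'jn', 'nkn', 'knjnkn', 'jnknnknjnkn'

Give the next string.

nknjnknknjnknnknjnkn

Rewriting each symbol of jnknnknjnkn: j→n, n→kn, k→jn, n→kn, n→kn, k→jn, n→kn, j→n, n→kn, k→jn, n→kn, which concatenates to n kn jn kn kn jn kn n kn jn kn.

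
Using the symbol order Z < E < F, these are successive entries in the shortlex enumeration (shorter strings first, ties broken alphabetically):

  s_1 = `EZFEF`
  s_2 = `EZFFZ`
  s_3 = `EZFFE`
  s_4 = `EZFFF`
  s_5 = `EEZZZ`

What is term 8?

Continuing the enumeration 3 steps past EEZZZ: EEZZZ → EEZZE → EEZZF → (answer).

EEZEZ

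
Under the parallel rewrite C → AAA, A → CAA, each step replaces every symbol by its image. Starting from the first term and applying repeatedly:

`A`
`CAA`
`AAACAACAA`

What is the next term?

Apply φ to AAACAACAA symbol by symbol: A→CAA, A→CAA, A→CAA, C→AAA, A→CAA, A→CAA, C→AAA, A→CAA, A→CAA; joined: CAA CAA CAA AAA CAA CAA AAA CAA CAA.

CAACAACAAAAACAACAAAAACAACAA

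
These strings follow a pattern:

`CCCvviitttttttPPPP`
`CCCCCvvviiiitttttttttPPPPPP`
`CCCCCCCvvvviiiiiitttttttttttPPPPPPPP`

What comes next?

Each string has the form C^{2n-1} v^{n} i^{2n-2} t^{2n+3} P^{2n}, where the shown terms are n = 2, 3, 4.
At n = 5 the blocks have lengths 9, 5, 8, 13, 10.

CCCCCCCCCvvvvviiiiiiiitttttttttttttPPPPPPPPPP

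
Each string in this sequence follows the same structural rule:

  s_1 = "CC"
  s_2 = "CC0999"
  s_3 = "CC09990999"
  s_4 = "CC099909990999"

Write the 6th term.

CC09990999099909990999

The strings grow by a fixed suffix 0999 each time.
From CC099909990999, 2 further steps: CC099909990999 → CC0999099909990999 → (answer).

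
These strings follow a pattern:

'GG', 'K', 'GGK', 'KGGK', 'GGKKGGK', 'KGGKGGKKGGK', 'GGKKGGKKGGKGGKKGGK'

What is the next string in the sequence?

From term 3 onward, concatenate the second-to-last term with the last: GG·K = GGK, K·GGK = KGGK, …
The next term joins KGGKGGKKGGK and GGKKGGKKGGKGGKKGGK.

KGGKGGKKGGKGGKKGGKKGGKGGKKGGK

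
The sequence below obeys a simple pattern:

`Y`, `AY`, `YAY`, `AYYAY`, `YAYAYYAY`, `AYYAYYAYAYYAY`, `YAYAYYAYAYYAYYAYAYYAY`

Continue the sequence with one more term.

AYYAYYAYAYYAYYAYAYYAYAYYAYYAYAYYAY

This is a Fibonacci-style word recurrence s(k) = s(k−2)·s(k−1): e.g. Y·AY = YAY.
Continuing: AYYAYYAYAYYAY · YAYAYYAYAYYAYYAYAYYAY gives term 8.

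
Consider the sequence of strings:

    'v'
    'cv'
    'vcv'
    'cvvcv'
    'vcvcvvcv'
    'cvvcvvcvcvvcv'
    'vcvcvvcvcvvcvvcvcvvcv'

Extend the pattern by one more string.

From term 3 onward, concatenate the second-to-last term with the last: v·cv = vcv, cv·vcv = cvvcv, …
The next term joins cvvcvvcvcvvcv and vcvcvvcvcvvcvvcvcvvcv.

cvvcvvcvcvvcvvcvcvvcvcvvcvvcvcvvcv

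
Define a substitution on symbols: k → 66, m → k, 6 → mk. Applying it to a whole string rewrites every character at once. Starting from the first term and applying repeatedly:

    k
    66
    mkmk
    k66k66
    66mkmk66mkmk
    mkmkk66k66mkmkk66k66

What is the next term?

k66k6666mkmk66mkmkk66k6666mkmk66mkmk

φ(mkmkk66k66mkmkk66k66) expands symbol-by-symbol to k 66 k 66 66 mk mk 66 mk mk k 66 k 66 66 mk mk 66 mk mk; joining the 20 pieces gives the next term.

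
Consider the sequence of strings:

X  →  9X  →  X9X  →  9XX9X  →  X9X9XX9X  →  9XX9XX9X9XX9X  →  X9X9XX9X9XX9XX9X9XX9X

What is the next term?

9XX9XX9X9XX9XX9X9XX9X9XX9XX9X9XX9X

This is a Fibonacci-style word recurrence s(k) = s(k−2)·s(k−1): e.g. X·9X = X9X.
Continuing: 9XX9XX9X9XX9X · X9X9XX9X9XX9XX9X9XX9X gives term 8.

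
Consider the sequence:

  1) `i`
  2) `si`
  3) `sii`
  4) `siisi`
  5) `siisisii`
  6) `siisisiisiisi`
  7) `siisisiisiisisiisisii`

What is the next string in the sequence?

From term 3 onward, concatenate the last term with the second-to-last: si·i = sii, sii·si = siisi, …
So term 8 is siisisiisiisisiisisii·siisisiisiisi.

siisisiisiisisiisisiisiisisiisiisi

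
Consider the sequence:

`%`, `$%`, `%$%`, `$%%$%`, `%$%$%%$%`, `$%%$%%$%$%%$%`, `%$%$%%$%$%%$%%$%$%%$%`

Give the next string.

$%%$%%$%$%%$%%$%$%%$%$%%$%%$%$%%$%

This is a Fibonacci-style word recurrence s(k) = s(k−2)·s(k−1): e.g. %·$% = %$%.
So term 8 is $%%$%%$%$%%$%·%$%$%%$%$%%$%%$%$%%$%.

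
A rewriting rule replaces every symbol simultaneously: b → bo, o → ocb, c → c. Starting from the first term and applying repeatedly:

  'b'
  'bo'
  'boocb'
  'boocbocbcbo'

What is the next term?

boocbocbcboocbcbocboocb

Rewriting each symbol of boocbocbcbo: b→bo, o→ocb, o→ocb, c→c, b→bo, o→ocb, c→c, b→bo, c→c, b→bo, o→ocb, which concatenates to bo ocb ocb c bo ocb c bo c bo ocb.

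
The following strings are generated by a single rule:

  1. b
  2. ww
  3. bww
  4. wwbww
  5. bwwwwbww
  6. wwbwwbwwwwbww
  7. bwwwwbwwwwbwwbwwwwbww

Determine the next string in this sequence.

This is a Fibonacci-style word recurrence s(k) = s(k−2)·s(k−1): e.g. b·ww = bww.
Continuing: wwbwwbwwwwbww · bwwwwbwwwwbwwbwwwwbww gives term 8.

wwbwwbwwwwbwwbwwwwbwwwwbwwbwwwwbww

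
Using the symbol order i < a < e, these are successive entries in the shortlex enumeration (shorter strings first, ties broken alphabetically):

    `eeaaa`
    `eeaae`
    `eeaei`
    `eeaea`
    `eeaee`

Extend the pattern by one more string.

The successor of eeaee increments the rightmost position that isn't already e and resets every position after it to i.

eeeii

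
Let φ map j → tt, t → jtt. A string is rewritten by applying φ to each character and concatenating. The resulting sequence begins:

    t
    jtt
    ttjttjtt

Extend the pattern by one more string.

Expanding ttjttjtt: t→jtt, t→jtt, j→tt, t→jtt, t→jtt, j→tt, t→jtt, t→jtt. Concatenated: jtt jtt tt jtt jtt tt jtt jtt.

jttjttttjttjttttjttjtt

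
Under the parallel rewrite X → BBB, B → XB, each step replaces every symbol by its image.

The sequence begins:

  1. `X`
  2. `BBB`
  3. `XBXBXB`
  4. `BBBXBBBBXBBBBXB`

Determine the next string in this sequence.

XBXBXBBBBXBXBXBXBBBBXBXBXBXBBBBXB

Replace each of the 15 characters of BBBXBBBBXBBBBXB in place — XB XB XB BBB XB XB XB XB BBB XB XB XB XB BBB XB — and concatenate.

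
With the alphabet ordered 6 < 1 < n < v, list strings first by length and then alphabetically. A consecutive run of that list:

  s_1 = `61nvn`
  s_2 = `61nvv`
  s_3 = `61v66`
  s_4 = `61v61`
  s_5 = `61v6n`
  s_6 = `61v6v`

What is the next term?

The successor of 61v6v increments the rightmost position that isn't already v and resets every position after it to 6.

61v16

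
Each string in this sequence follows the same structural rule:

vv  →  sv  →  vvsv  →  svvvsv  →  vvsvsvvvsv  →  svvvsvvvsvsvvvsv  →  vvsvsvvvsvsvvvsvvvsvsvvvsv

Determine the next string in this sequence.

svvvsvvvsvsvvvsvvvsvsvvvsvsvvvsvvvsvsvvvsv

This is a Fibonacci-style word recurrence s(k) = s(k−2)·s(k−1): e.g. vv·sv = vvsv.
So term 8 is svvvsvvvsvsvvvsv·vvsvsvvvsvsvvvsvvvsvsvvvsv.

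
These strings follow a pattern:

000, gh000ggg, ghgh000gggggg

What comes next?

Every step adds gh to the front and ggg to the end of the previous string.
Applying this once more to ghgh000gggggg:

ghghgh000ggggggggg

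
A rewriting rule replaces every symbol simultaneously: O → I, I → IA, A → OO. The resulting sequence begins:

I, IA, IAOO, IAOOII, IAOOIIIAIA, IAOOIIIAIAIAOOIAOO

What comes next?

Replace each of the 18 characters of IAOOIIIAIAIAOOIAOO in place — IA OO I I IA IA IA OO IA OO IA OO I I IA OO I I — and concatenate.

IAOOIIIAIAIAOOIAOOIAOOIIIAOOII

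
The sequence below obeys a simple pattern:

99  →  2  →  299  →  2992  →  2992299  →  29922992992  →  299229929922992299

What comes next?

This is a Fibonacci-style word recurrence s(k) = s(k−1)·s(k−2): e.g. 2·99 = 299.
Continuing: 299229929922992299 · 29922992992 gives term 8.

29922992992299229929922992992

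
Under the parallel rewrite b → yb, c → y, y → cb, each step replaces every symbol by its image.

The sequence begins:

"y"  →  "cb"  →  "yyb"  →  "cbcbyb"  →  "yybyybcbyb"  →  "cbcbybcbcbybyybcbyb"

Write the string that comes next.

Rewriting the 19 symbols of cbcbybcbcbybyybcbyb one by one yields y yb y yb cb yb y yb y yb cb yb cb cb yb y yb cb yb; concatenated:

yybyybcbybyybyybcbybcbcbybyybcbyb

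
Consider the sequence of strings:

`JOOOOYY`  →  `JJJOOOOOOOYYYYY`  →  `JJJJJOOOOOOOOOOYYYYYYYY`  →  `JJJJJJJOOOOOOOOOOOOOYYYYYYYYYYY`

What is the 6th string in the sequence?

JJJJJJJJJJJOOOOOOOOOOOOOOOOOOOYYYYYYYYYYYYYYYYY

The n-th term is 2n-1 J's then 3n+1 O's then 3n-1 Y's (n = 1, 2, …).
Setting n = 6 gives 11, 19, 17 characters in each block.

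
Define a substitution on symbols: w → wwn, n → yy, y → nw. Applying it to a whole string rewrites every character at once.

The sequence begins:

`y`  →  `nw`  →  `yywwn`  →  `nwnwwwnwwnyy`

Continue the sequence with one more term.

yywwnyywwnwwnwwnyywwnwwnyynwnw

Expanding nwnwwwnwwnyy: n→yy, w→wwn, n→yy, w→wwn, w→wwn, w→wwn, n→yy, w→wwn, w→wwn, n→yy, y→nw, y→nw. Concatenated: yy wwn yy wwn wwn wwn yy wwn wwn yy nw nw.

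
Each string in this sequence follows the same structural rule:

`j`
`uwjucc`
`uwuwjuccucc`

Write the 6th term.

uwuwuwuwuwjuccuccuccuccucc

s(k+1) = uw·s(k)·ucc, so each term gains uw as a prefix and ucc as a suffix.
From uwuwjuccucc, 3 further steps: uwuwjuccucc → uwuwuwjuccuccucc → uwuwuwuwjuccuccuccucc → (answer).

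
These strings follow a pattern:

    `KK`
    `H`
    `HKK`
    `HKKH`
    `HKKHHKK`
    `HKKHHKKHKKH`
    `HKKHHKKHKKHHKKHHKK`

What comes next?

From term 3 onward, concatenate the last term with the second-to-last: H·KK = HKK, HKK·H = HKKH, …
So term 8 is HKKHHKKHKKHHKKHHKK·HKKHHKKHKKH.

HKKHHKKHKKHHKKHHKKHKKHHKKHKKH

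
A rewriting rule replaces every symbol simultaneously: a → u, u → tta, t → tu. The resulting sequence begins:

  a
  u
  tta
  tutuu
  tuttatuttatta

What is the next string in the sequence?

Applying the rule to each of the 13 symbols of tuttatuttatta gives the pieces tu tta tu tu u tu tta tu tu u tu tu u, which concatenate to the answer.

tuttatutuututtatutuututuu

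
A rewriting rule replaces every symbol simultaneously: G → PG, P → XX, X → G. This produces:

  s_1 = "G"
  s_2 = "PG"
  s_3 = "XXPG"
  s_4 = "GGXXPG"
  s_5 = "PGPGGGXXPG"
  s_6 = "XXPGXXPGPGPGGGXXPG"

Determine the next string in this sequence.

φ(XXPGXXPGPGPGGGXXPG) expands symbol-by-symbol to G G XX PG G G XX PG XX PG XX PG PG PG G G XX PG; joining the 18 pieces gives the next term.

GGXXPGGGXXPGXXPGXXPGPGPGGGXXPG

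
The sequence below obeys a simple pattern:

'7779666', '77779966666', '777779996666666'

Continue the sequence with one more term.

7777779999666666666

The n-th term is n+1 7's then n-1 9's then 2n-1 6's, where the shown terms are n = 2, 3, 4.
For the next term, n = 5, so the run lengths are 6, 4, 9.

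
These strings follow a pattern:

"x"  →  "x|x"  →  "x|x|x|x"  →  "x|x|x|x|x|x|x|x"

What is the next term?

Each string is two copies of the previous one joined by '|'.
So the next term is two copies of x|x|x|x|x|x|x|x with '|' between the halves.

x|x|x|x|x|x|x|x|x|x|x|x|x|x|x|x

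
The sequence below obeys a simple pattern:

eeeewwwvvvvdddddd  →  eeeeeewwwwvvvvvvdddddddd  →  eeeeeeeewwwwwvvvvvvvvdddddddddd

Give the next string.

eeeeeeeeeewwwwwwvvvvvvvvvvdddddddddddd

Each string has the form e^{2n} w^{n+1} v^{2n} d^{2n+2}, where the shown terms are n = 2, 3, 4.
At n = 5 the blocks have lengths 10, 6, 10, 12.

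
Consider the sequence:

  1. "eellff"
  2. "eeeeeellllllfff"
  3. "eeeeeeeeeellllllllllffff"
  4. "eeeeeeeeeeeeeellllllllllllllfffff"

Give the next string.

Each string has the form e^{4n-2} l^{4n-2} f^{n+1} (n = 1, 2, …).
For the next term, n = 5, so the run lengths are 18, 18, 6.

eeeeeeeeeeeeeeeeeellllllllllllllllllffffff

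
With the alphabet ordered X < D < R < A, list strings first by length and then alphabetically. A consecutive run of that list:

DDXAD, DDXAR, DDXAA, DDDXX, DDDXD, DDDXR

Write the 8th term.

Advancing 2 positions from DDDXR through DDDXR → DDDXA reaches term 8.

DDDDX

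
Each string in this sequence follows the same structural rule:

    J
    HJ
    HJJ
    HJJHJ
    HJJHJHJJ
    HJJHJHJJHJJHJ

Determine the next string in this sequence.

This is a Fibonacci-style word recurrence s(k) = s(k−1)·s(k−2): e.g. HJ·J = HJJ.
The next term joins HJJHJHJJHJJHJ and HJJHJHJJ.

HJJHJHJJHJJHJHJJHJHJJ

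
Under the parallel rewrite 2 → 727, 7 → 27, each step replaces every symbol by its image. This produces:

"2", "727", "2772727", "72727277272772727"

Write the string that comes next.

Rewriting the 17 symbols of 72727277272772727 one by one yields 27 727 27 727 27 727 27 27 727 27 727 27 27 727 27 727 27; concatenated:

27727277272772727277272772727277272772727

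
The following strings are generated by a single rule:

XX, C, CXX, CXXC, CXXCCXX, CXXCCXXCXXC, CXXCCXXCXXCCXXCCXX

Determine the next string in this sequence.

From term 3 onward, concatenate the last term with the second-to-last: C·XX = CXX, CXX·C = CXXC, …
The next term joins CXXCCXXCXXCCXXCCXX and CXXCCXXCXXC.

CXXCCXXCXXCCXXCCXXCXXCCXXCXXC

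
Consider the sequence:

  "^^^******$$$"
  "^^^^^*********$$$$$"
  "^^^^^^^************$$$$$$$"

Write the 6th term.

^^^^^^^^^^^^^*********************$$$$$$$$$$$$$

Each string has the form ^^{2n-1} *^{3n} $^{2n-1}, where the shown terms are n = 2, 3, 4.
At n = 7 the blocks have lengths 13, 21, 13.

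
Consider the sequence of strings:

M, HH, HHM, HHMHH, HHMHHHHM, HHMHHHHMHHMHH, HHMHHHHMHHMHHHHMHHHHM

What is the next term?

HHMHHHHMHHMHHHHMHHHHMHHMHHHHMHHMHH

Each term (from the third on) is the previous term followed by the one before it: term 3 = HH·M = HHM.
The next term joins HHMHHHHMHHMHHHHMHHHHM and HHMHHHHMHHMHH.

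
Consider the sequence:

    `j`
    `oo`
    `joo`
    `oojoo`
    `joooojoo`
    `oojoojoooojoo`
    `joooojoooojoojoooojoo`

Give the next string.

Each term (from the third on) is the two preceding terms concatenated in order: term 3 = j·oo = joo.
Continuing: oojoojoooojoo · joooojoooojoojoooojoo gives term 8.

oojoojoooojoojoooojoooojoojoooojoo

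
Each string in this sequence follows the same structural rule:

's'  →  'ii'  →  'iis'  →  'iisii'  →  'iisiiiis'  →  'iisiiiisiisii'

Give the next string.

This is a Fibonacci-style word recurrence s(k) = s(k−1)·s(k−2): e.g. ii·s = iis.
The next term joins iisiiiisiisii and iisiiiis.

iisiiiisiisiiiisiiiis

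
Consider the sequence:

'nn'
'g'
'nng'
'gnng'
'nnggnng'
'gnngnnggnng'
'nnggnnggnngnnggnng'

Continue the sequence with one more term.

This is a Fibonacci-style word recurrence s(k) = s(k−2)·s(k−1): e.g. nn·g = nng.
So term 8 is gnngnnggnng·nnggnnggnngnnggnng.

gnngnnggnngnnggnnggnngnnggnng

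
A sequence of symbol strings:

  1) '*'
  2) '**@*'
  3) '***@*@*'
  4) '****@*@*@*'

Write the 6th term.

******@*@*@*@*@*

Every step adds * to the front and @* to the end of the previous string.
From ****@*@*@*, 2 further steps: ****@*@*@* → *****@*@*@*@* → (answer).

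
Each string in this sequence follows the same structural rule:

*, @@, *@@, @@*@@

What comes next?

Each term (from the third on) is the two preceding terms concatenated in order: term 3 = *·@@ = *@@.
Continuing: *@@ · @@*@@ gives term 5.

*@@@@*@@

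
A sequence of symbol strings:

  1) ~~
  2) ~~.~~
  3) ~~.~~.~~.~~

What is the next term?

~~.~~.~~.~~.~~.~~.~~.~~

s(k+1) = s(k)·.·s(k) — each term doubles the last with '.' between the halves.
So the next term is two copies of ~~.~~.~~.~~ with '.' between the halves.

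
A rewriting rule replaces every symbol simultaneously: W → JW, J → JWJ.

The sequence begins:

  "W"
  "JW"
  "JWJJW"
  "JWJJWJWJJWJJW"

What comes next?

Rewriting the 13 symbols of JWJJWJWJJWJJW one by one yields JWJ JW JWJ JWJ JW JWJ JW JWJ JWJ JW JWJ JWJ JW; concatenated:

JWJJWJWJJWJJWJWJJWJWJJWJJWJWJJWJJW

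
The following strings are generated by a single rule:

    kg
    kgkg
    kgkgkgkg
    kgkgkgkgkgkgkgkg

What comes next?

Every step duplicates the string.
One more doubling of kgkgkgkgkgkgkgkg gives the answer.

kgkgkgkgkgkgkgkgkgkgkgkgkgkgkgkg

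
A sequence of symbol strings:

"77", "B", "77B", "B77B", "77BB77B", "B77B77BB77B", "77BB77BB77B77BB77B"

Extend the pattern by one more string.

From term 3 onward, concatenate the second-to-last term with the last: 77·B = 77B, B·77B = B77B, …
Continuing: B77B77BB77B · 77BB77BB77B77BB77B gives term 8.

B77B77BB77B77BB77BB77B77BB77B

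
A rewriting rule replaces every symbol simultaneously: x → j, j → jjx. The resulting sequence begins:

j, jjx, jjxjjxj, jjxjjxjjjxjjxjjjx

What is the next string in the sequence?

jjxjjxjjjxjjxjjjxjjxjjxjjjxjjxjjjxjjxjjxj

Replace each of the 17 characters of jjxjjxjjjxjjxjjjx in place — jjx jjx j jjx jjx j jjx jjx jjx j jjx jjx j jjx jjx jjx j — and concatenate.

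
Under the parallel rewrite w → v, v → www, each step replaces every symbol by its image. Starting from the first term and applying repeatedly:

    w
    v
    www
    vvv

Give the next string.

Expanding vvv: v→www, v→www, v→www. Concatenated: www www www.

wwwwwwwww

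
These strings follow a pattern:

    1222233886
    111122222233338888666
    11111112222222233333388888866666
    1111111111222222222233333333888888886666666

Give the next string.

Reading off run lengths: 1 runs 1, 4, 7, 10; 2 runs 4, 6, 8, 10; 3 runs 2, 4, 6, 8; 8 runs 2, 4, 6, 8; 6 runs 1, 3, 5, 7 — each is linear in n (n = 1, 2, …).
For the next term, n = 5, so the run lengths are 13, 12, 10, 10, 9.

111111111111122222222222233333333338888888888666666666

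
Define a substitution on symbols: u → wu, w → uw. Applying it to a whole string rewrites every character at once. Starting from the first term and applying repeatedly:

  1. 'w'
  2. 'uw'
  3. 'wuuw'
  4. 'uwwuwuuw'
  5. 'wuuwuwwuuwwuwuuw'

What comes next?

φ(wuuwuwwuuwwuwuuw) expands symbol-by-symbol to uw wu wu uw wu uw uw wu wu uw uw wu uw wu wu uw; joining the 16 pieces gives the next term.

uwwuwuuwwuuwuwwuwuuwuwwuuwwuwuuw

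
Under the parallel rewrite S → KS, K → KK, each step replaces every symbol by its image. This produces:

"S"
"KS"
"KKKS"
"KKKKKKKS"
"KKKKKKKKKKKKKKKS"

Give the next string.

Rewriting the 16 symbols of KKKKKKKKKKKKKKKS one by one yields KK KK KK KK KK KK KK KK KK KK KK KK KK KK KK KS; concatenated:

KKKKKKKKKKKKKKKKKKKKKKKKKKKKKKKS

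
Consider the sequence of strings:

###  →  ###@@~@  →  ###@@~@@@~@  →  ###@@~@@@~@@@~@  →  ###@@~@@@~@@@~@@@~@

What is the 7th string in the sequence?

###@@~@@@~@@@~@@@~@@@~@@@~@

The strings grow by a fixed suffix @@~@ each time.
From ###@@~@@@~@@@~@@@~@, 2 further steps: ###@@~@@@~@@@~@@@~@ → ###@@~@@@~@@@~@@@~@@@~@ → (answer).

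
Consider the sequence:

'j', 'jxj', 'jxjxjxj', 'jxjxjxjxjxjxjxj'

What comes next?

jxjxjxjxjxjxjxjxjxjxjxjxjxjxjxj

s(k+1) = s(k)·x·s(k) — each term doubles the last with 'x' between the halves.
One more doubling of jxjxjxjxjxjxjxj gives the answer.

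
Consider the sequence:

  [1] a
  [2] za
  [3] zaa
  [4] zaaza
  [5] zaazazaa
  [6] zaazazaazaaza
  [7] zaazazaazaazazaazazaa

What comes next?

From term 3 onward, concatenate the last term with the second-to-last: za·a = zaa, zaa·za = zaaza, …
Continuing: zaazazaazaazazaazazaa · zaazazaazaaza gives term 8.

zaazazaazaazazaazazaazaazazaazaaza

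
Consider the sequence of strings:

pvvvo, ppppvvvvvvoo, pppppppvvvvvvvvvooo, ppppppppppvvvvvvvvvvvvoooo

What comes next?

Term n consists of 3n-2 p's, followed by 3n v's, followed by n o's (n = 1, 2, …).
For the next term, n = 5, so the run lengths are 13, 15, 5.

pppppppppppppvvvvvvvvvvvvvvvooooo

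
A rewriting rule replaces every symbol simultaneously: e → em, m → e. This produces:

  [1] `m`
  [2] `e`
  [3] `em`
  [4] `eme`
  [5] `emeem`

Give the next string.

Expanding emeem: e→em, m→e, e→em, e→em, m→e. Concatenated: em e em em e.

emeememe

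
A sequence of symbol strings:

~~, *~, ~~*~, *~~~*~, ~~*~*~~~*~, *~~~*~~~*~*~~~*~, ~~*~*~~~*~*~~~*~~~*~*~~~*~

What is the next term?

This is a Fibonacci-style word recurrence s(k) = s(k−2)·s(k−1): e.g. ~~·*~ = ~~*~.
Continuing: *~~~*~~~*~*~~~*~ · ~~*~*~~~*~*~~~*~~~*~*~~~*~ gives term 8.

*~~~*~~~*~*~~~*~~~*~*~~~*~*~~~*~~~*~*~~~*~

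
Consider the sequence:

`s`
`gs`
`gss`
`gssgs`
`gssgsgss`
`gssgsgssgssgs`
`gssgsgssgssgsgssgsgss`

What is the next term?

gssgsgssgssgsgssgsgssgssgsgssgssgs

This is a Fibonacci-style word recurrence s(k) = s(k−1)·s(k−2): e.g. gs·s = gss.
The next term joins gssgsgssgssgsgssgsgss and gssgsgssgssgs.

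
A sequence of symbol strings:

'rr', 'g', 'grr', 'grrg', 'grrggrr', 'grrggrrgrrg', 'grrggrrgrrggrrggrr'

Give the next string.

From term 3 onward, concatenate the last term with the second-to-last: g·rr = grr, grr·g = grrg, …
So term 8 is grrggrrgrrggrrggrr·grrggrrgrrg.

grrggrrgrrggrrggrrgrrggrrgrrg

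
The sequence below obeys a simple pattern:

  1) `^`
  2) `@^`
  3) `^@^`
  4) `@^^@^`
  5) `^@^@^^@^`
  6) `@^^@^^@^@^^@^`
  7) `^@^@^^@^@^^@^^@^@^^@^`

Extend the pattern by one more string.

This is a Fibonacci-style word recurrence s(k) = s(k−2)·s(k−1): e.g. ^·@^ = ^@^.
Continuing: @^^@^^@^@^^@^ · ^@^@^^@^@^^@^^@^@^^@^ gives term 8.

@^^@^^@^@^^@^^@^@^^@^@^^@^^@^@^^@^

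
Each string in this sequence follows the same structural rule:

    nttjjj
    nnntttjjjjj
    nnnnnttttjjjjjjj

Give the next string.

nnnnnnntttttjjjjjjjjj

Term n consists of 2n-1 n's, followed by n+1 t's, followed by 2n+1 j's (n = 1, 2, …).
At n = 4 the blocks have lengths 7, 5, 9.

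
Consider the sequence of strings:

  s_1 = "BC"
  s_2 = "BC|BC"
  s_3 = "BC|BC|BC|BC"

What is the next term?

s(k+1) = s(k)·|·s(k) — each term doubles the last with '|' between the halves.
Doubling BC|BC|BC|BC with '|' between the halves:

BC|BC|BC|BC|BC|BC|BC|BC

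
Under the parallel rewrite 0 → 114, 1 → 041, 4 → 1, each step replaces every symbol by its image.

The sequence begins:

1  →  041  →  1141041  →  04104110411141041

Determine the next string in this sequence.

Replace each of the 17 characters of 04104110411141041 in place — 114 1 041 114 1 041 041 114 1 041 041 041 1 041 114 1 041 — and concatenate.

11410411141041041114104104104110411141041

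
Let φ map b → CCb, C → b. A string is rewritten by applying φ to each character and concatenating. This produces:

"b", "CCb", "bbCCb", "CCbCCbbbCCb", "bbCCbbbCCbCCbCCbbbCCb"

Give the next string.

φ(bbCCbbbCCbCCbCCbbbCCb) expands symbol-by-symbol to CCb CCb b b CCb CCb CCb b b CCb b b CCb b b CCb CCb CCb b b CCb; joining the 21 pieces gives the next term.

CCbCCbbbCCbCCbCCbbbCCbbbCCbbbCCbCCbCCbbbCCb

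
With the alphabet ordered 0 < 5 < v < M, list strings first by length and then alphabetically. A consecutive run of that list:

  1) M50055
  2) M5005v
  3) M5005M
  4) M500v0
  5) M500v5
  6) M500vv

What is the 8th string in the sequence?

Continuing the enumeration 2 steps past M500vv: M500vv → M500vM → (answer).

M500M0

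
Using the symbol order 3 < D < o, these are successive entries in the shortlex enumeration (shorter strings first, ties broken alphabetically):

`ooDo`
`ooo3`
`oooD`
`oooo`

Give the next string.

33333

After oooo the length-4 strings are exhausted; the first length-5 string is 5 copies of 3.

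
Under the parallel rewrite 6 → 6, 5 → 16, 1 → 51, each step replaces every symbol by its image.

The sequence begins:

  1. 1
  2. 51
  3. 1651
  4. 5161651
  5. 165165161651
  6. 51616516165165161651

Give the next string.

Applying the rule to each of the 20 symbols of 51616516165165161651 gives the pieces 16 51 6 51 6 16 51 6 51 6 16 51 6 16 51 6 51 6 16 51, which concatenate to the answer.

165165161651651616516165165161651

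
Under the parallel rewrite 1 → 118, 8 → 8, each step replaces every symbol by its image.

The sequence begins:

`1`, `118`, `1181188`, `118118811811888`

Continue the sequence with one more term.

Applying the rule to each of the 15 symbols of 118118811811888 gives the pieces 118 118 8 118 118 8 8 118 118 8 118 118 8 8 8, which concatenate to the answer.

1181188118118881181188118118888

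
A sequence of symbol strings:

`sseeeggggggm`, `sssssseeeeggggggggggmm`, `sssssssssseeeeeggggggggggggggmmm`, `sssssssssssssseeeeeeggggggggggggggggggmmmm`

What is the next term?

sssssssssssssssssseeeeeeeggggggggggggggggggggggmmmmm

Each string has the form s^{4n-2} e^{n+2} g^{4n+2} m^{n} (n = 1, 2, …).
At n = 5 the blocks have lengths 18, 7, 22, 5.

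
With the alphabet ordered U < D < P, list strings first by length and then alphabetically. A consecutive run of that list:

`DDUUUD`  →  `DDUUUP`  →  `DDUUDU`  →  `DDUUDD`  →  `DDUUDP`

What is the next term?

DDUUPU

The successor of DDUUDP increments the rightmost position that isn't already P and resets every position after it to U.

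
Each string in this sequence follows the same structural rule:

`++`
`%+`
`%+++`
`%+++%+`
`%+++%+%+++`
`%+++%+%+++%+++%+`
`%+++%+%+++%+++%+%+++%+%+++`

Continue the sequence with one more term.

%+++%+%+++%+++%+%+++%+%+++%+++%+%+++%+++%+

This is a Fibonacci-style word recurrence s(k) = s(k−1)·s(k−2): e.g. %+·++ = %+++.
Continuing: %+++%+%+++%+++%+%+++%+%+++ · %+++%+%+++%+++%+ gives term 8.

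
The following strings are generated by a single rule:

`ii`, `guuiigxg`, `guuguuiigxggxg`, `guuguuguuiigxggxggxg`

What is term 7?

Every step adds guu to the front and gxg to the end of the previous string.
From guuguuguuiigxggxggxg, 3 further steps: guuguuguuiigxggxggxg → guuguuguuguuiigxggxggxggxg → guuguuguuguuguuiigxggxggxggxggxg → (answer).

guuguuguuguuguuguuiigxggxggxggxggxggxg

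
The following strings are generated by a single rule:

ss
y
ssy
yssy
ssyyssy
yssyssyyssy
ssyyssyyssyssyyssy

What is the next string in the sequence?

yssyssyyssyssyyssyyssyssyyssy

From term 3 onward, concatenate the second-to-last term with the last: ss·y = ssy, y·ssy = yssy, …
So term 8 is yssyssyyssy·ssyyssyyssyssyyssy.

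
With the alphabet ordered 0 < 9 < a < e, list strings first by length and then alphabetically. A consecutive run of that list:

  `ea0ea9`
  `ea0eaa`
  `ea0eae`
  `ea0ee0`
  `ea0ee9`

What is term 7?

Advancing 2 positions from ea0ee9 through ea0ee9 → ea0eea reaches term 7.

ea0eee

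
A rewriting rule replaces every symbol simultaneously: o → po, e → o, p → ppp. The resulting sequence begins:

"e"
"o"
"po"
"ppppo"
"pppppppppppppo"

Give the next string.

ppppppppppppppppppppppppppppppppppppppppo

Applying the rule to each of the 14 symbols of pppppppppppppo gives the pieces ppp ppp ppp ppp ppp ppp ppp ppp ppp ppp ppp ppp ppp po, which concatenate to the answer.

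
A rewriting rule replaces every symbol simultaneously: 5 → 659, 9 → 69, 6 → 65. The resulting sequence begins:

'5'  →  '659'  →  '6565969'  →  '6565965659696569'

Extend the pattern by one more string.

Replace each of the 16 characters of 6565965659696569 in place — 65 659 65 659 69 65 659 65 659 69 65 69 65 659 65 69 — and concatenate.

6565965659696565965659696569656596569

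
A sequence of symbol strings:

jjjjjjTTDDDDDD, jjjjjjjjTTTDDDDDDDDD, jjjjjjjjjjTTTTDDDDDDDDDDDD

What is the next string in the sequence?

Reading off run lengths: j runs 6, 8, 10; T runs 2, 3, 4; D runs 6, 9, 12 — each is linear in n, where the shown terms are n = 2, 3, 4.
Setting n = 5 gives 12, 5, 15 characters in each block.

jjjjjjjjjjjjTTTTTDDDDDDDDDDDDDDD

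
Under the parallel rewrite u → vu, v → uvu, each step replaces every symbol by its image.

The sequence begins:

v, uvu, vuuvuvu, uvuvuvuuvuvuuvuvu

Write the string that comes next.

Replace each of the 17 characters of uvuvuvuuvuvuuvuvu in place — vu uvu vu uvu vu uvu vu vu uvu vu uvu vu vu uvu vu uvu vu — and concatenate.

vuuvuvuuvuvuuvuvuvuuvuvuuvuvuvuuvuvuuvuvu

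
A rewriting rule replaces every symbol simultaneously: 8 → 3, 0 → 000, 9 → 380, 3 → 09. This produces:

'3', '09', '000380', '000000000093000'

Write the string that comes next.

00000000000000000000000000000038009000000000

Replace each of the 15 characters of 000000000093000 in place — 000 000 000 000 000 000 000 000 000 000 380 09 000 000 000 — and concatenate.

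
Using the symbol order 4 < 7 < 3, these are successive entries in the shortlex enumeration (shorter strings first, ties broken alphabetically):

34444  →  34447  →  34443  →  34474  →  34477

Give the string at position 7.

Advancing 2 positions from 34477 through 34477 → 34473 reaches term 7.

34434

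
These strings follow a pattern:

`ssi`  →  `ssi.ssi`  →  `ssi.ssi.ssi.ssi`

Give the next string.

Every step duplicates the string with '.' between the halves.
So the next term is two copies of ssi.ssi.ssi.ssi with '.' between the halves.

ssi.ssi.ssi.ssi.ssi.ssi.ssi.ssi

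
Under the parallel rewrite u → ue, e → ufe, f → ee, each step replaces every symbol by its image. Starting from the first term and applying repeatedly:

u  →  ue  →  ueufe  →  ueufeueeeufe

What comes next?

ueufeueeeufeueufeufeufeueeeufe

Expanding ueufeueeeufe: u→ue, e→ufe, u→ue, f→ee, e→ufe, u→ue, e→ufe, e→ufe, e→ufe, u→ue, f→ee, e→ufe. Concatenated: ue ufe ue ee ufe ue ufe ufe ufe ue ee ufe.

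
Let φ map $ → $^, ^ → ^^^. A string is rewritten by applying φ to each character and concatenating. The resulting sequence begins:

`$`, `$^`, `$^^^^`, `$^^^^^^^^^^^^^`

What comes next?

φ($^^^^^^^^^^^^^) expands symbol-by-symbol to $^ ^^^ ^^^ ^^^ ^^^ ^^^ ^^^ ^^^ ^^^ ^^^ ^^^ ^^^ ^^^ ^^^; joining the 14 pieces gives the next term.

$^^^^^^^^^^^^^^^^^^^^^^^^^^^^^^^^^^^^^^^^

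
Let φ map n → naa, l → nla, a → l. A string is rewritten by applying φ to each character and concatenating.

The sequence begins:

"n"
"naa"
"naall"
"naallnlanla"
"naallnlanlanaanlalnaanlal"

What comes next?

naallnlanlanaanlalnaanlalnaallnaanlalnlanaallnaanlalnla

φ(naallnlanlanaanlalnaanlal) expands symbol-by-symbol to naa l l nla nla naa nla l naa nla l naa l l naa nla l nla naa l l naa nla l nla; joining the 25 pieces gives the next term.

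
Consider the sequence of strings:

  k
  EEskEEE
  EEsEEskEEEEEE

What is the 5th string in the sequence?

Every step adds EEs to the front and EEE to the end of the previous string.
From EEsEEskEEEEEE, 2 further steps: EEsEEskEEEEEE → EEsEEsEEskEEEEEEEEE → (answer).

EEsEEsEEsEEskEEEEEEEEEEEE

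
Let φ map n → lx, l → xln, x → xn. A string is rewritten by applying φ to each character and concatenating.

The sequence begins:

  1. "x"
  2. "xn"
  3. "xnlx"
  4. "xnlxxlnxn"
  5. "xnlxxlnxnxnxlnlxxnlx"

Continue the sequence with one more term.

Rewriting the 20 symbols of xnlxxlnxnxnxlnlxxnlx one by one yields xn lx xln xn xn xln lx xn lx xn lx xn xln lx xln xn xn lx xln xn; concatenated:

xnlxxlnxnxnxlnlxxnlxxnlxxnxlnlxxlnxnxnlxxlnxn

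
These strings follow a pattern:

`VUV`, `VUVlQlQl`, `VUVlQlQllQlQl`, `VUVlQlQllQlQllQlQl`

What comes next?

VUVlQlQllQlQllQlQllQlQl

Every step adds lQlQl to the end: s(k+1) = s(k)·lQlQl.
One more step from VUVlQlQllQlQllQlQl gives the answer.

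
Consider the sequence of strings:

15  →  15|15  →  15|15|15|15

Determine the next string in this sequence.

s(k+1) = s(k)·|·s(k) — each term doubles the last with '|' between the halves.
So the next term is two copies of 15|15|15|15 with '|' between the halves.

15|15|15|15|15|15|15|15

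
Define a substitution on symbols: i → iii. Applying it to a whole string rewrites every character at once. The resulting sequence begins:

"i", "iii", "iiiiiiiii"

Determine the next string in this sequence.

iiiiiiiiiiiiiiiiiiiiiiiiiii

Rewriting each symbol of iiiiiiiii: i→iii, i→iii, i→iii, i→iii, i→iii, i→iii, i→iii, i→iii, i→iii, which concatenates to iii iii iii iii iii iii iii iii iii.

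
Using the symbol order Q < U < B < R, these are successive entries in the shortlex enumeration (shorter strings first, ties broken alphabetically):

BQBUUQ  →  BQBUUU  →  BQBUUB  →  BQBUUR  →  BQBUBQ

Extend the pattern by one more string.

BQBUBU

The successor of BQBUBQ increments the rightmost position that isn't already R and resets every position after it to Q.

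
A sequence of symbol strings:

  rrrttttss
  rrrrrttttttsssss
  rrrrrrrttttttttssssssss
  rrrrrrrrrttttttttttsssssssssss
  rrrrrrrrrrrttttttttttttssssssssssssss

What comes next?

rrrrrrrrrrrrrttttttttttttttsssssssssssssssss

The n-th term is 2n+1 r's then 2n+2 t's then 3n-1 s's (n = 1, 2, …).
Setting n = 6 gives 13, 14, 17 characters in each block.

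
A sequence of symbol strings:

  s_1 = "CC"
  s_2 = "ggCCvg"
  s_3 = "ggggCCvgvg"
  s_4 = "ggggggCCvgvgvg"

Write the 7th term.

ggggggggggggCCvgvgvgvgvgvg

Every step adds gg to the front and vg to the end of the previous string.
From ggggggCCvgvgvg, 3 further steps: ggggggCCvgvgvg → ggggggggCCvgvgvgvg → ggggggggggCCvgvgvgvgvg → (answer).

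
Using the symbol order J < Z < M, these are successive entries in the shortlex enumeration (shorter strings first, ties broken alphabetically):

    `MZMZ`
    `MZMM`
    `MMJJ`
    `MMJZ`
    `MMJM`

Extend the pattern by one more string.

The successor of MMJM increments the rightmost position that isn't already M and resets every position after it to J.

MMZJ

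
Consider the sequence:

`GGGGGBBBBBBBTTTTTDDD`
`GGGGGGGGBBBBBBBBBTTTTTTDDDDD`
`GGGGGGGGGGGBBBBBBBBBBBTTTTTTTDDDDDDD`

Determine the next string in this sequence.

Each string has the form G^{3n-1} B^{2n+3} T^{n+3} D^{2n-1}, where the shown terms are n = 2, 3, 4.
Setting n = 5 gives 14, 13, 8, 9 characters in each block.

GGGGGGGGGGGGGGBBBBBBBBBBBBBTTTTTTTTDDDDDDDDD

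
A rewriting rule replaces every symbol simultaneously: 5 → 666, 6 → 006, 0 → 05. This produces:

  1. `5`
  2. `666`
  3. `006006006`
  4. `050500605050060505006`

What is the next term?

056660566605050060566605666050500605666056660505006

Replace each of the 21 characters of 050500605050060505006 in place — 05 666 05 666 05 05 006 05 666 05 666 05 05 006 05 666 05 666 05 05 006 — and concatenate.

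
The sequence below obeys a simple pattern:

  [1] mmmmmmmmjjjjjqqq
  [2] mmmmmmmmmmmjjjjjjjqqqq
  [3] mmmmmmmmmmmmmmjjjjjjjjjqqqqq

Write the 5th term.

The n-th term is 3n-1 m's then 2n-1 j's then n q's, where the shown terms are n = 3, 4, 5.
At n = 7 the blocks have lengths 20, 13, 7.

mmmmmmmmmmmmmmmmmmmmjjjjjjjjjjjjjqqqqqqq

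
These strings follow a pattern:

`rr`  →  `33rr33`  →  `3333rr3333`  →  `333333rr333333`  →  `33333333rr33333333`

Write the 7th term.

Every step adds 33 to the front and 33 to the end of the previous string.
From 33333333rr33333333, 2 further steps: 33333333rr33333333 → 3333333333rr3333333333 → (answer).

333333333333rr333333333333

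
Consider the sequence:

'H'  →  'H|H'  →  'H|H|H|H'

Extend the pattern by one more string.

s(k+1) = s(k)·|·s(k) — each term doubles the last with '|' between the halves.
One more doubling of H|H|H|H gives the answer.

H|H|H|H|H|H|H|H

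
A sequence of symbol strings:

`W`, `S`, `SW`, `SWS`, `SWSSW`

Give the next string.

SWSSWSWS

From term 3 onward, concatenate the last term with the second-to-last: S·W = SW, SW·S = SWS, …
So term 6 is SWSSW·SWS.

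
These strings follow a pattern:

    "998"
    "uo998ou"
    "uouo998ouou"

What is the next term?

uououo998ououou

Every step adds uo to the front and ou to the end of the previous string.
So the next term is uo·uouo998ouou·ou.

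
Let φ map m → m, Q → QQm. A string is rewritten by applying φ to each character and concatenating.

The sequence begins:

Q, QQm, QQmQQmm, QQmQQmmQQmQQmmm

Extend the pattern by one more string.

Rewriting the 15 symbols of QQmQQmmQQmQQmmm one by one yields QQm QQm m QQm QQm m m QQm QQm m QQm QQm m m m; concatenated:

QQmQQmmQQmQQmmmQQmQQmmQQmQQmmmm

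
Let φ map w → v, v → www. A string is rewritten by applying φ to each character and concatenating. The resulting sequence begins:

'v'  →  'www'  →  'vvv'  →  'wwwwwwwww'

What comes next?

vvvvvvvvv

Rewriting each symbol of wwwwwwwww: w→v, w→v, w→v, w→v, w→v, w→v, w→v, w→v, w→v, which concatenates to v v v v v v v v v.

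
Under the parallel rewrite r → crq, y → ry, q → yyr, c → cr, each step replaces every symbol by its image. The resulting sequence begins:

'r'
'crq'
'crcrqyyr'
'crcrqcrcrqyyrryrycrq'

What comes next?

Rewriting the 20 symbols of crcrqcrcrqyyrryrycrq one by one yields cr crq cr crq yyr cr crq cr crq yyr ry ry crq crq ry crq ry cr crq yyr; concatenated:

crcrqcrcrqyyrcrcrqcrcrqyyrryrycrqcrqrycrqrycrcrqyyr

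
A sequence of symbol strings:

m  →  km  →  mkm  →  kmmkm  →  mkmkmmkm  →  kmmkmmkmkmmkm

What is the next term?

This is a Fibonacci-style word recurrence s(k) = s(k−2)·s(k−1): e.g. m·km = mkm.
The next term joins mkmkmmkm and kmmkmmkmkmmkm.

mkmkmmkmkmmkmmkmkmmkm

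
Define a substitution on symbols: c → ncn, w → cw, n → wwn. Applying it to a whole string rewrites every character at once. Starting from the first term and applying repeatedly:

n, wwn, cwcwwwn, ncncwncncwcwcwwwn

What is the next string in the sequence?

wwnncnwwnncncwwwnncnwwnncncwncncwncncwcwcwwwn

Applying the rule to each of the 17 symbols of ncncwncncwcwcwwwn gives the pieces wwn ncn wwn ncn cw wwn ncn wwn ncn cw ncn cw ncn cw cw cw wwn, which concatenate to the answer.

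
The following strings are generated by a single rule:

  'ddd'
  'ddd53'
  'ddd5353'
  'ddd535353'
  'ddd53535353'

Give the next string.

ddd5353535353

Every step adds 53 to the end: s(k+1) = s(k)·53.
So the next term is ddd53535353·53.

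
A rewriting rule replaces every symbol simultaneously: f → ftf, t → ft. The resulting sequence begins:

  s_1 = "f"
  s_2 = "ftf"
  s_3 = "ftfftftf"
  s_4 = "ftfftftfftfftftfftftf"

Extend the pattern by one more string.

ftfftftfftfftftfftftfftfftftfftfftftfftftfftfftftfftftf

Applying the rule to each of the 21 symbols of ftfftftfftfftftfftftf gives the pieces ftf ft ftf ftf ft ftf ft ftf ftf ft ftf ftf ft ftf ft ftf ftf ft ftf ft ftf, which concatenate to the answer.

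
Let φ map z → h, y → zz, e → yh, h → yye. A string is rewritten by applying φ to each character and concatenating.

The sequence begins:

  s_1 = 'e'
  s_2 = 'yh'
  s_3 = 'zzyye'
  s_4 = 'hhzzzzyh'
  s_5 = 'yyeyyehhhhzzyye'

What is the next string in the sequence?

zzzzyhzzzzyhyyeyyeyyeyyehhzzzzyh

φ(yyeyyehhhhzzyye) expands symbol-by-symbol to zz zz yh zz zz yh yye yye yye yye h h zz zz yh; joining the 15 pieces gives the next term.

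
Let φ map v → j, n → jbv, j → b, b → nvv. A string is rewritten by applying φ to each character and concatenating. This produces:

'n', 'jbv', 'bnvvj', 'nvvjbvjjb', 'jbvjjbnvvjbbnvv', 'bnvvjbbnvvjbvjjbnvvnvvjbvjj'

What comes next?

Replace each of the 27 characters of bnvvjbbnvvjbvjjbnvvnvvjbvjj in place — nvv jbv j j b nvv nvv jbv j j b nvv j b b nvv jbv j j jbv j j b nvv j b b — and concatenate.

nvvjbvjjbnvvnvvjbvjjbnvvjbbnvvjbvjjjbvjjbnvvjbb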